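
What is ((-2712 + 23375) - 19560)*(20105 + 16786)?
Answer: 40690773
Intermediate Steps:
((-2712 + 23375) - 19560)*(20105 + 16786) = (20663 - 19560)*36891 = 1103*36891 = 40690773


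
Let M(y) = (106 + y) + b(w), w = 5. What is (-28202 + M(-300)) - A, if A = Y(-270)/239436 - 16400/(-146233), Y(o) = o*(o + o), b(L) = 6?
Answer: -3068076973380/108066187 ≈ -28391.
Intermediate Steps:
Y(o) = 2*o² (Y(o) = o*(2*o) = 2*o²)
M(y) = 112 + y (M(y) = (106 + y) + 6 = 112 + y)
A = 77924450/108066187 (A = (2*(-270)²)/239436 - 16400/(-146233) = (2*72900)*(1/239436) - 16400*(-1/146233) = 145800*(1/239436) + 16400/146233 = 450/739 + 16400/146233 = 77924450/108066187 ≈ 0.72108)
(-28202 + M(-300)) - A = (-28202 + (112 - 300)) - 1*77924450/108066187 = (-28202 - 188) - 77924450/108066187 = -28390 - 77924450/108066187 = -3068076973380/108066187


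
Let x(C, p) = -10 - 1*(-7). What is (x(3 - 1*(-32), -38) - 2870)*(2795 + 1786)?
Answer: -13161213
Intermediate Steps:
x(C, p) = -3 (x(C, p) = -10 + 7 = -3)
(x(3 - 1*(-32), -38) - 2870)*(2795 + 1786) = (-3 - 2870)*(2795 + 1786) = -2873*4581 = -13161213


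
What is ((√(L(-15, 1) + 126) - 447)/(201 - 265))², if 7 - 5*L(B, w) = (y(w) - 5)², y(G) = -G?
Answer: (2235 - √3005)²/102400 ≈ 46.418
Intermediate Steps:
L(B, w) = 7/5 - (-5 - w)²/5 (L(B, w) = 7/5 - (-w - 5)²/5 = 7/5 - (-5 - w)²/5)
((√(L(-15, 1) + 126) - 447)/(201 - 265))² = ((√((7/5 - (5 + 1)²/5) + 126) - 447)/(201 - 265))² = ((√((7/5 - ⅕*6²) + 126) - 447)/(-64))² = ((√((7/5 - ⅕*36) + 126) - 447)*(-1/64))² = ((√((7/5 - 36/5) + 126) - 447)*(-1/64))² = ((√(-29/5 + 126) - 447)*(-1/64))² = ((√(601/5) - 447)*(-1/64))² = ((√3005/5 - 447)*(-1/64))² = ((-447 + √3005/5)*(-1/64))² = (447/64 - √3005/320)²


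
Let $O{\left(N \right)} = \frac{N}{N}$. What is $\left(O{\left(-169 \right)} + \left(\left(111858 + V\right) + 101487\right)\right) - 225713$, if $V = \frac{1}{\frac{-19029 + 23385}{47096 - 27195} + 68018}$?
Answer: $- \frac{16740349288757}{1353630574} \approx -12367.0$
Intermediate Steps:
$O{\left(N \right)} = 1$
$V = \frac{19901}{1353630574}$ ($V = \frac{1}{\frac{4356}{19901} + 68018} = \frac{1}{\frac{1353630574}{19901}} = \frac{19901}{1353630574} \approx 1.4702 \cdot 10^{-5}$)
$\left(O{\left(-169 \right)} + \left(\left(111858 + V\right) + 101487\right)\right) - 225713 = \left(1 + \left(\left(111858 + \frac{19901}{1353630574}\right) + 101487\right)\right) - 225713 = \left(1 + \left(\frac{151414408766393}{1353630574} + 101487\right)\right) - 225713 = \left(1 + \frac{288790314829931}{1353630574}\right) - 225713 = \frac{288791668460505}{1353630574} - 225713 = - \frac{16740349288757}{1353630574}$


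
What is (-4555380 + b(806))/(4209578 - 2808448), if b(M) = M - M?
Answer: -455538/140113 ≈ -3.2512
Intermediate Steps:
b(M) = 0
(-4555380 + b(806))/(4209578 - 2808448) = (-4555380 + 0)/(4209578 - 2808448) = -4555380/1401130 = -4555380*1/1401130 = -455538/140113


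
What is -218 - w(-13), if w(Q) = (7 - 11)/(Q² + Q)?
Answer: -8501/39 ≈ -217.97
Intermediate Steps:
w(Q) = -4/(Q + Q²)
-218 - w(-13) = -218 - (-4)/((-13)*(1 - 13)) = -218 - (-4)*(-1)/(13*(-12)) = -218 - (-4)*(-1)*(-1)/(13*12) = -218 - 1*(-1/39) = -218 + 1/39 = -8501/39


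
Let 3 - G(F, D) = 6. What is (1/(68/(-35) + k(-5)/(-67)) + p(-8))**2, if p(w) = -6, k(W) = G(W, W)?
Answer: 843960601/19811401 ≈ 42.600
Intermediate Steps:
G(F, D) = -3 (G(F, D) = 3 - 1*6 = 3 - 6 = -3)
k(W) = -3
(1/(68/(-35) + k(-5)/(-67)) + p(-8))**2 = (1/(68/(-35) - 3/(-67)) - 6)**2 = (1/(68*(-1/35) - 3*(-1/67)) - 6)**2 = (1/(-68/35 + 3/67) - 6)**2 = (1/(-4451/2345) - 6)**2 = (-2345/4451 - 6)**2 = (-29051/4451)**2 = 843960601/19811401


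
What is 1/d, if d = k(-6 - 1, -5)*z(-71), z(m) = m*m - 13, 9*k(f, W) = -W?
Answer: 3/8380 ≈ 0.00035800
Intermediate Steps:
k(f, W) = -W/9 (k(f, W) = (-W)/9 = -W/9)
z(m) = -13 + m**2 (z(m) = m**2 - 13 = -13 + m**2)
d = 8380/3 (d = (-1/9*(-5))*(-13 + (-71)**2) = 5*(-13 + 5041)/9 = (5/9)*5028 = 8380/3 ≈ 2793.3)
1/d = 1/(8380/3) = 3/8380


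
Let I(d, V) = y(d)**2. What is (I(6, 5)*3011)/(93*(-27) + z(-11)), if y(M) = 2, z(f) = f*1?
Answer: -6022/1261 ≈ -4.7756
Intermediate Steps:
z(f) = f
I(d, V) = 4 (I(d, V) = 2**2 = 4)
(I(6, 5)*3011)/(93*(-27) + z(-11)) = (4*3011)/(93*(-27) - 11) = 12044/(-2511 - 11) = 12044/(-2522) = 12044*(-1/2522) = -6022/1261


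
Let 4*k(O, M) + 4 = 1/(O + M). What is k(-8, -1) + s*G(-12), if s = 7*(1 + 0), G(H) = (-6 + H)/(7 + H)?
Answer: 4351/180 ≈ 24.172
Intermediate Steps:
G(H) = (-6 + H)/(7 + H)
k(O, M) = -1 + 1/(4*(M + O)) (k(O, M) = -1 + 1/(4*(O + M)) = -1 + 1/(4*(M + O)))
s = 7 (s = 7*1 = 7)
k(-8, -1) + s*G(-12) = (¼ - 1*(-1) - 1*(-8))/(-1 - 8) + 7*((-6 - 12)/(7 - 12)) = (¼ + 1 + 8)/(-9) + 7*(-18/(-5)) = -⅑*37/4 + 7*(-⅕*(-18)) = -37/36 + 7*(18/5) = -37/36 + 126/5 = 4351/180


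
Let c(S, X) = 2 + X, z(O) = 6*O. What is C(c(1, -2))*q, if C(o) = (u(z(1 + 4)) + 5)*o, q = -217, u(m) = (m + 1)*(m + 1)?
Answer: 0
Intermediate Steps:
u(m) = (1 + m)² (u(m) = (1 + m)*(1 + m) = (1 + m)²)
C(o) = 966*o (C(o) = ((1 + 6*(1 + 4))² + 5)*o = ((1 + 6*5)² + 5)*o = ((1 + 30)² + 5)*o = (31² + 5)*o = (961 + 5)*o = 966*o)
C(c(1, -2))*q = (966*(2 - 2))*(-217) = (966*0)*(-217) = 0*(-217) = 0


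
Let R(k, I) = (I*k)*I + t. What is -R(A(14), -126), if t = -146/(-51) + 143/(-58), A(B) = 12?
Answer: -563535671/2958 ≈ -1.9051e+5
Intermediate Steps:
t = 1175/2958 (t = -146*(-1/51) + 143*(-1/58) = 146/51 - 143/58 = 1175/2958 ≈ 0.39723)
R(k, I) = 1175/2958 + k*I² (R(k, I) = (I*k)*I + 1175/2958 = k*I² + 1175/2958 = 1175/2958 + k*I²)
-R(A(14), -126) = -(1175/2958 + 12*(-126)²) = -(1175/2958 + 12*15876) = -(1175/2958 + 190512) = -1*563535671/2958 = -563535671/2958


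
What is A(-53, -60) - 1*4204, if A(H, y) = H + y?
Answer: -4317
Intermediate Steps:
A(-53, -60) - 1*4204 = (-53 - 60) - 1*4204 = -113 - 4204 = -4317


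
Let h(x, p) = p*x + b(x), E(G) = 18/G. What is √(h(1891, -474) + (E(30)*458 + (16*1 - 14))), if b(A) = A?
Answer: 3*I*√2483795/5 ≈ 945.6*I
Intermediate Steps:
h(x, p) = x + p*x (h(x, p) = p*x + x = x + p*x)
√(h(1891, -474) + (E(30)*458 + (16*1 - 14))) = √(1891*(1 - 474) + ((18/30)*458 + (16*1 - 14))) = √(1891*(-473) + ((18*(1/30))*458 + (16 - 14))) = √(-894443 + ((⅗)*458 + 2)) = √(-894443 + (1374/5 + 2)) = √(-894443 + 1384/5) = √(-4470831/5) = 3*I*√2483795/5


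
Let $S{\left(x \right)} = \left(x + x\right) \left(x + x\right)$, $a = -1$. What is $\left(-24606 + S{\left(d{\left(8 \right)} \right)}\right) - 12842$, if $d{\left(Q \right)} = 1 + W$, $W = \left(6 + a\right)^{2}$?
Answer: $-34744$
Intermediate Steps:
$W = 25$ ($W = \left(6 - 1\right)^{2} = 5^{2} = 25$)
$d{\left(Q \right)} = 26$ ($d{\left(Q \right)} = 1 + 25 = 26$)
$S{\left(x \right)} = 4 x^{2}$ ($S{\left(x \right)} = 2 x 2 x = 4 x^{2}$)
$\left(-24606 + S{\left(d{\left(8 \right)} \right)}\right) - 12842 = \left(-24606 + 4 \cdot 26^{2}\right) - 12842 = \left(-24606 + 4 \cdot 676\right) - 12842 = \left(-24606 + 2704\right) - 12842 = -21902 - 12842 = -34744$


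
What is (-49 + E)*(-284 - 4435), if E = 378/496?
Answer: 56453397/248 ≈ 2.2763e+5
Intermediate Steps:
E = 189/248 (E = 378*(1/496) = 189/248 ≈ 0.76210)
(-49 + E)*(-284 - 4435) = (-49 + 189/248)*(-284 - 4435) = -11963/248*(-4719) = 56453397/248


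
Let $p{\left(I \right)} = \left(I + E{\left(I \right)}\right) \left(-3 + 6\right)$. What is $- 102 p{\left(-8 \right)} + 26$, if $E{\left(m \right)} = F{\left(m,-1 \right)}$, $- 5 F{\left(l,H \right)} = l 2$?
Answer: $\frac{7474}{5} \approx 1494.8$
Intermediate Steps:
$F{\left(l,H \right)} = - \frac{2 l}{5}$ ($F{\left(l,H \right)} = - \frac{l 2}{5} = - \frac{2 l}{5}$)
$E{\left(m \right)} = - \frac{2 m}{5}$
$p{\left(I \right)} = \frac{9 I}{5}$ ($p{\left(I \right)} = \left(I - \frac{2 I}{5}\right) \left(-3 + 6\right) = \frac{3 I}{5} \cdot 3 = \frac{9 I}{5}$)
$- 102 p{\left(-8 \right)} + 26 = - 102 \cdot \frac{9}{5} \left(-8\right) + 26 = \left(-102\right) \left(- \frac{72}{5}\right) + 26 = \frac{7344}{5} + 26 = \frac{7474}{5}$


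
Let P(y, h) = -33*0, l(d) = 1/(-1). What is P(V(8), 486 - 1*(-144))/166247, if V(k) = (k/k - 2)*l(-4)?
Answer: 0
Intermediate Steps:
l(d) = -1
V(k) = 1 (V(k) = (k/k - 2)*(-1) = (1 - 2)*(-1) = -1*(-1) = 1)
P(y, h) = 0
P(V(8), 486 - 1*(-144))/166247 = 0/166247 = 0*(1/166247) = 0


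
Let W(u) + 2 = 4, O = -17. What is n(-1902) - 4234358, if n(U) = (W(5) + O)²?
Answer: -4234133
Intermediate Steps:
W(u) = 2 (W(u) = -2 + 4 = 2)
n(U) = 225 (n(U) = (2 - 17)² = (-15)² = 225)
n(-1902) - 4234358 = 225 - 4234358 = -4234133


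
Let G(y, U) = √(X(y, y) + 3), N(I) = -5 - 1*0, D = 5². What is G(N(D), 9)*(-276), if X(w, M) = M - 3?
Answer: -276*I*√5 ≈ -617.15*I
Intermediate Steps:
X(w, M) = -3 + M
D = 25
N(I) = -5 (N(I) = -5 + 0 = -5)
G(y, U) = √y (G(y, U) = √((-3 + y) + 3) = √y)
G(N(D), 9)*(-276) = √(-5)*(-276) = (I*√5)*(-276) = -276*I*√5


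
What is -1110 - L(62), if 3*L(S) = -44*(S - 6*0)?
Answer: -602/3 ≈ -200.67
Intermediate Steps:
L(S) = -44*S/3 (L(S) = (-44*(S - 6*0))/3 = (-44*(S + 0))/3 = (-44*S)/3 = -44*S/3)
-1110 - L(62) = -1110 - (-44)*62/3 = -1110 - 1*(-2728/3) = -1110 + 2728/3 = -602/3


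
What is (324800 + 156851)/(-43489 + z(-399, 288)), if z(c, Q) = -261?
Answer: -481651/43750 ≈ -11.009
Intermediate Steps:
(324800 + 156851)/(-43489 + z(-399, 288)) = (324800 + 156851)/(-43489 - 261) = 481651/(-43750) = 481651*(-1/43750) = -481651/43750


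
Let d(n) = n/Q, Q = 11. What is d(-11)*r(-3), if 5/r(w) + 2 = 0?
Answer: 5/2 ≈ 2.5000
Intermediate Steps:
r(w) = -5/2 (r(w) = 5/(-2 + 0) = 5/(-2) = 5*(-½) = -5/2)
d(n) = n/11
d(-11)*r(-3) = ((1/11)*(-11))*(-5/2) = -1*(-5/2) = 5/2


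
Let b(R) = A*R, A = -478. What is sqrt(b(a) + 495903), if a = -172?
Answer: sqrt(578119) ≈ 760.34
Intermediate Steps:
b(R) = -478*R
sqrt(b(a) + 495903) = sqrt(-478*(-172) + 495903) = sqrt(82216 + 495903) = sqrt(578119)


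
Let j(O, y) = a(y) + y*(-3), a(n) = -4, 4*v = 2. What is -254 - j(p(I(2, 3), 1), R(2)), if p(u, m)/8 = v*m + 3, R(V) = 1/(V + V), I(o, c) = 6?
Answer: -997/4 ≈ -249.25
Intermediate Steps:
v = ½ (v = (¼)*2 = ½ ≈ 0.50000)
R(V) = 1/(2*V)
p(u, m) = 24 + 4*m (p(u, m) = 8*(m/2 + 3) = 8*(3 + m/2) = 24 + 4*m)
j(O, y) = -4 - 3*y (j(O, y) = -4 + y*(-3) = -4 - 3*y)
-254 - j(p(I(2, 3), 1), R(2)) = -254 - (-4 - 3/(2*2)) = -254 - (-4 - 3*¼) = -254 - (-4 - ¾) = -254 - 1*(-19/4) = -254 + 19/4 = -997/4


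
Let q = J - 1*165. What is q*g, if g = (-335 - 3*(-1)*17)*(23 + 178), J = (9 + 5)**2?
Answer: -1769604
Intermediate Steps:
J = 196 (J = 14**2 = 196)
g = -57084 (g = (-335 + 3*17)*201 = (-335 + 51)*201 = -284*201 = -57084)
q = 31 (q = 196 - 1*165 = 196 - 165 = 31)
q*g = 31*(-57084) = -1769604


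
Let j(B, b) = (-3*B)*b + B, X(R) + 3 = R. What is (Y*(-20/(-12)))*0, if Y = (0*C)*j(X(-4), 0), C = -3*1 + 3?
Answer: 0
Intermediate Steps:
X(R) = -3 + R
j(B, b) = B - 3*B*b (j(B, b) = -3*B*b + B = B - 3*B*b)
C = 0 (C = -3 + 3 = 0)
Y = 0 (Y = (0*0)*((-3 - 4)*(1 - 3*0)) = 0*(-7*(1 + 0)) = 0*(-7*1) = 0*(-7) = 0)
(Y*(-20/(-12)))*0 = (0*(-20/(-12)))*0 = (0*(-20*(-1/12)))*0 = (0*(5/3))*0 = 0*0 = 0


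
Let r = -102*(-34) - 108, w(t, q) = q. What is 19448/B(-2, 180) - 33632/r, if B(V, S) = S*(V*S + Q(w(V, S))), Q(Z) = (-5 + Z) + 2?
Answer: -611033/57645 ≈ -10.600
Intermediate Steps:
r = 3360 (r = 3468 - 108 = 3360)
Q(Z) = -3 + Z
B(V, S) = S*(-3 + S + S*V) (B(V, S) = S*(V*S + (-3 + S)) = S*(S*V + (-3 + S)) = S*(-3 + S + S*V))
19448/B(-2, 180) - 33632/r = 19448/((180*(-3 + 180 + 180*(-2)))) - 33632/3360 = 19448/((180*(-3 + 180 - 360))) - 33632/3360 = 19448/((180*(-183))) - 1*1051/105 = 19448/(-32940) - 1051/105 = 19448*(-1/32940) - 1051/105 = -4862/8235 - 1051/105 = -611033/57645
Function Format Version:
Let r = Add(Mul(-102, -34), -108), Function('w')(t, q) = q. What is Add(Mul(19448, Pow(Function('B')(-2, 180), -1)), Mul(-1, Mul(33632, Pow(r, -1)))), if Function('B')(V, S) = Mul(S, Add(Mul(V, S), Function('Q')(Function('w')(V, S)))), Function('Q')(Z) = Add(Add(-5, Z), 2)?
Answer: Rational(-611033, 57645) ≈ -10.600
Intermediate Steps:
r = 3360 (r = Add(3468, -108) = 3360)
Function('Q')(Z) = Add(-3, Z)
Function('B')(V, S) = Mul(S, Add(-3, S, Mul(S, V))) (Function('B')(V, S) = Mul(S, Add(Mul(V, S), Add(-3, S))) = Mul(S, Add(Mul(S, V), Add(-3, S))) = Mul(S, Add(-3, S, Mul(S, V))))
Add(Mul(19448, Pow(Function('B')(-2, 180), -1)), Mul(-1, Mul(33632, Pow(r, -1)))) = Add(Mul(19448, Pow(Mul(180, Add(-3, 180, Mul(180, -2))), -1)), Mul(-1, Mul(33632, Pow(3360, -1)))) = Add(Mul(19448, Pow(Mul(180, Add(-3, 180, -360)), -1)), Mul(-1, Mul(33632, Rational(1, 3360)))) = Add(Mul(19448, Pow(Mul(180, -183), -1)), Mul(-1, Rational(1051, 105))) = Add(Mul(19448, Pow(-32940, -1)), Rational(-1051, 105)) = Add(Mul(19448, Rational(-1, 32940)), Rational(-1051, 105)) = Add(Rational(-4862, 8235), Rational(-1051, 105)) = Rational(-611033, 57645)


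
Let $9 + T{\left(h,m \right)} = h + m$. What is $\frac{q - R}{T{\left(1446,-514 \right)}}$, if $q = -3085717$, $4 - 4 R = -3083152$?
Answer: $- \frac{3856506}{923} \approx -4178.2$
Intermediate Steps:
$T{\left(h,m \right)} = -9 + h + m$ ($T{\left(h,m \right)} = -9 + \left(h + m\right) = -9 + h + m$)
$R = 770789$ ($R = 1 - -770788 = 1 + 770788 = 770789$)
$\frac{q - R}{T{\left(1446,-514 \right)}} = \frac{-3085717 - 770789}{-9 + 1446 - 514} = \frac{-3085717 - 770789}{923} = \left(-3856506\right) \frac{1}{923} = - \frac{3856506}{923}$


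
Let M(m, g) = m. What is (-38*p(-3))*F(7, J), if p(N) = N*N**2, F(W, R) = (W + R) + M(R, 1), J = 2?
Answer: 11286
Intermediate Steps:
F(W, R) = W + 2*R (F(W, R) = (W + R) + R = (R + W) + R = W + 2*R)
p(N) = N**3
(-38*p(-3))*F(7, J) = (-38*(-3)**3)*(7 + 2*2) = (-38*(-27))*(7 + 4) = 1026*11 = 11286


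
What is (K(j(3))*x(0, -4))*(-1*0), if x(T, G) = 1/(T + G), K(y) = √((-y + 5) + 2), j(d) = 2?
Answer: 0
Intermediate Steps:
K(y) = √(7 - y) (K(y) = √((5 - y) + 2) = √(7 - y))
x(T, G) = 1/(G + T)
(K(j(3))*x(0, -4))*(-1*0) = (√(7 - 1*2)/(-4 + 0))*(-1*0) = (√(7 - 2)/(-4))*0 = (√5*(-¼))*0 = -√5/4*0 = 0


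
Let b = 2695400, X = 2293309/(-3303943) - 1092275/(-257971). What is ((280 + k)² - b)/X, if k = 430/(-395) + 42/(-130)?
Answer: -58832715346367723937534547/79558396324776212350 ≈ -7.3949e+5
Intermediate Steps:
X = 3017207124286/852321479653 (X = 2293309*(-1/3303943) - 1092275*(-1/257971) = -2293309/3303943 + 1092275/257971 = 3017207124286/852321479653 ≈ 3.5400)
k = -7249/5135 (k = 430*(-1/395) + 42*(-1/130) = -86/79 - 21/65 = -7249/5135 ≈ -1.4117)
((280 + k)² - b)/X = ((280 - 7249/5135)² - 1*2695400)/(3017207124286/852321479653) = ((1430551/5135)² - 2695400)*(852321479653/3017207124286) = (2046476163601/26368225 - 2695400)*(852321479653/3017207124286) = -69026437501399/26368225*852321479653/3017207124286 = -58832715346367723937534547/79558396324776212350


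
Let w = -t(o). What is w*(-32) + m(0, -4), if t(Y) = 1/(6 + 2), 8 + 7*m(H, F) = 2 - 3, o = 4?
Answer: 19/7 ≈ 2.7143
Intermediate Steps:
m(H, F) = -9/7 (m(H, F) = -8/7 + (2 - 3)/7 = -8/7 + (⅐)*(-1) = -8/7 - ⅐ = -9/7)
t(Y) = ⅛ (t(Y) = 1/8 = ⅛)
w = -⅛ (w = -1*⅛ = -⅛ ≈ -0.12500)
w*(-32) + m(0, -4) = -⅛*(-32) - 9/7 = 4 - 9/7 = 19/7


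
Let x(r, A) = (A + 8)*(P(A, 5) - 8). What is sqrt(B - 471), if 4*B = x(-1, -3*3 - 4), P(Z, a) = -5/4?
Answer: I*sqrt(7351)/4 ≈ 21.435*I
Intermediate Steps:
P(Z, a) = -5/4 (P(Z, a) = -5*1/4 = -5/4)
x(r, A) = -74 - 37*A/4 (x(r, A) = (A + 8)*(-5/4 - 8) = (8 + A)*(-37/4) = -74 - 37*A/4)
B = 185/16 (B = (-74 - 37*(-3*3 - 4)/4)/4 = (-74 - 37*(-9 - 4)/4)/4 = (-74 - 37/4*(-13))/4 = (-74 + 481/4)/4 = (1/4)*(185/4) = 185/16 ≈ 11.563)
sqrt(B - 471) = sqrt(185/16 - 471) = sqrt(-7351/16) = I*sqrt(7351)/4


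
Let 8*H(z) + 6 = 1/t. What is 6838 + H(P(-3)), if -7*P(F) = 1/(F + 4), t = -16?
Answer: 875167/128 ≈ 6837.2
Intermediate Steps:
P(F) = -1/(7*(4 + F)) (P(F) = -1/(7*(F + 4)) = -1/(7*(4 + F)))
H(z) = -97/128 (H(z) = -¾ + (⅛)/(-16) = -¾ + (⅛)*(-1/16) = -¾ - 1/128 = -97/128)
6838 + H(P(-3)) = 6838 - 97/128 = 875167/128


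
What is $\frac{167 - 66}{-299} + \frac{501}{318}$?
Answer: $\frac{39227}{31694} \approx 1.2377$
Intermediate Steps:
$\frac{167 - 66}{-299} + \frac{501}{318} = 101 \left(- \frac{1}{299}\right) + 501 \cdot \frac{1}{318} = - \frac{101}{299} + \frac{167}{106} = \frac{39227}{31694}$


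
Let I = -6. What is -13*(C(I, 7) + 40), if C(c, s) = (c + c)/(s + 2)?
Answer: -1508/3 ≈ -502.67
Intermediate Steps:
C(c, s) = 2*c/(2 + s) (C(c, s) = (2*c)/(2 + s) = 2*c/(2 + s))
-13*(C(I, 7) + 40) = -13*(2*(-6)/(2 + 7) + 40) = -13*(2*(-6)/9 + 40) = -13*(2*(-6)*(⅑) + 40) = -13*(-4/3 + 40) = -13*116/3 = -1508/3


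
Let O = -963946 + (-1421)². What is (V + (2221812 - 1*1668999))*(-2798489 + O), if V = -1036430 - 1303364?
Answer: 3115054557314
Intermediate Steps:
V = -2339794
O = 1055295 (O = -963946 + 2019241 = 1055295)
(V + (2221812 - 1*1668999))*(-2798489 + O) = (-2339794 + (2221812 - 1*1668999))*(-2798489 + 1055295) = (-2339794 + (2221812 - 1668999))*(-1743194) = (-2339794 + 552813)*(-1743194) = -1786981*(-1743194) = 3115054557314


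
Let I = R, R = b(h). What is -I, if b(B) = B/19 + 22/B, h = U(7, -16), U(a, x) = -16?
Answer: 337/152 ≈ 2.2171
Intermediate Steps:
h = -16
b(B) = 22/B + B/19 (b(B) = B*(1/19) + 22/B = B/19 + 22/B = 22/B + B/19)
R = -337/152 (R = 22/(-16) + (1/19)*(-16) = 22*(-1/16) - 16/19 = -11/8 - 16/19 = -337/152 ≈ -2.2171)
I = -337/152 ≈ -2.2171
-I = -1*(-337/152) = 337/152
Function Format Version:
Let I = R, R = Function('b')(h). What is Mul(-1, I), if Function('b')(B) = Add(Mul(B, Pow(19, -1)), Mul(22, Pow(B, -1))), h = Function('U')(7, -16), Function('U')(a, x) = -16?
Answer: Rational(337, 152) ≈ 2.2171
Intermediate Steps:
h = -16
Function('b')(B) = Add(Mul(22, Pow(B, -1)), Mul(Rational(1, 19), B)) (Function('b')(B) = Add(Mul(B, Rational(1, 19)), Mul(22, Pow(B, -1))) = Add(Mul(Rational(1, 19), B), Mul(22, Pow(B, -1))) = Add(Mul(22, Pow(B, -1)), Mul(Rational(1, 19), B)))
R = Rational(-337, 152) (R = Add(Mul(22, Pow(-16, -1)), Mul(Rational(1, 19), -16)) = Add(Mul(22, Rational(-1, 16)), Rational(-16, 19)) = Add(Rational(-11, 8), Rational(-16, 19)) = Rational(-337, 152) ≈ -2.2171)
I = Rational(-337, 152) ≈ -2.2171
Mul(-1, I) = Mul(-1, Rational(-337, 152)) = Rational(337, 152)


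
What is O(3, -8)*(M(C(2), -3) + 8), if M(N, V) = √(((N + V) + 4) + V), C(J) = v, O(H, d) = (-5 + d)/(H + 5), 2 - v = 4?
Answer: -13 - 13*I/4 ≈ -13.0 - 3.25*I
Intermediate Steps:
v = -2 (v = 2 - 1*4 = 2 - 4 = -2)
O(H, d) = (-5 + d)/(5 + H)
C(J) = -2
M(N, V) = √(4 + N + 2*V) (M(N, V) = √((4 + N + V) + V) = √(4 + N + 2*V))
O(3, -8)*(M(C(2), -3) + 8) = ((-5 - 8)/(5 + 3))*(√(4 - 2 + 2*(-3)) + 8) = (-13/8)*(√(4 - 2 - 6) + 8) = ((⅛)*(-13))*(√(-4) + 8) = -13*(2*I + 8)/8 = -13*(8 + 2*I)/8 = -13 - 13*I/4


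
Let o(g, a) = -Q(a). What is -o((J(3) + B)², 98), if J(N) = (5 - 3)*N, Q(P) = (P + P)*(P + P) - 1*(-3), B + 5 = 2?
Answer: 38419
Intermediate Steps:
B = -3 (B = -5 + 2 = -3)
Q(P) = 3 + 4*P² (Q(P) = (2*P)*(2*P) + 3 = 4*P² + 3 = 3 + 4*P²)
J(N) = 2*N
o(g, a) = -3 - 4*a² (o(g, a) = -(3 + 4*a²) = -3 - 4*a²)
-o((J(3) + B)², 98) = -(-3 - 4*98²) = -(-3 - 4*9604) = -(-3 - 38416) = -1*(-38419) = 38419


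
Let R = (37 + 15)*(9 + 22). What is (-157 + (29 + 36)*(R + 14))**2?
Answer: 11137214089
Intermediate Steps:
R = 1612 (R = 52*31 = 1612)
(-157 + (29 + 36)*(R + 14))**2 = (-157 + (29 + 36)*(1612 + 14))**2 = (-157 + 65*1626)**2 = (-157 + 105690)**2 = 105533**2 = 11137214089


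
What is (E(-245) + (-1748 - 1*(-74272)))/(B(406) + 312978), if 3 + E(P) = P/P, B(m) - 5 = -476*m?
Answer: 8058/13303 ≈ 0.60573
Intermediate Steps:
B(m) = 5 - 476*m
E(P) = -2 (E(P) = -3 + P/P = -3 + 1 = -2)
(E(-245) + (-1748 - 1*(-74272)))/(B(406) + 312978) = (-2 + (-1748 - 1*(-74272)))/((5 - 476*406) + 312978) = (-2 + (-1748 + 74272))/((5 - 193256) + 312978) = (-2 + 72524)/(-193251 + 312978) = 72522/119727 = 72522*(1/119727) = 8058/13303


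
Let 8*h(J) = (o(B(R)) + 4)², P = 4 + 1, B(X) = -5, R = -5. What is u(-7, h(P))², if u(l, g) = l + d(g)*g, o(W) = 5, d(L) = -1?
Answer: 18769/64 ≈ 293.27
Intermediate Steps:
P = 5
h(J) = 81/8 (h(J) = (5 + 4)²/8 = (⅛)*9² = (⅛)*81 = 81/8)
u(l, g) = l - g
u(-7, h(P))² = (-7 - 1*81/8)² = (-7 - 81/8)² = (-137/8)² = 18769/64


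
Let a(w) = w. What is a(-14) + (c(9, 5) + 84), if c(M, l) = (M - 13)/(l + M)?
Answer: 488/7 ≈ 69.714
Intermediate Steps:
c(M, l) = (-13 + M)/(M + l)
a(-14) + (c(9, 5) + 84) = -14 + ((-13 + 9)/(9 + 5) + 84) = -14 + (-4/14 + 84) = -14 + ((1/14)*(-4) + 84) = -14 + (-2/7 + 84) = -14 + 586/7 = 488/7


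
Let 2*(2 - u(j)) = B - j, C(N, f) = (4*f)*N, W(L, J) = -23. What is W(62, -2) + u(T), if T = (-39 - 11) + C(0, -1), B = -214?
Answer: 61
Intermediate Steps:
C(N, f) = 4*N*f
T = -50 (T = (-39 - 11) + 4*0*(-1) = -50 + 0 = -50)
u(j) = 109 + j/2 (u(j) = 2 - (-214 - j)/2 = 2 + (107 + j/2) = 109 + j/2)
W(62, -2) + u(T) = -23 + (109 + (½)*(-50)) = -23 + (109 - 25) = -23 + 84 = 61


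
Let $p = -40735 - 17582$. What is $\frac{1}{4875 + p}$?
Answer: $- \frac{1}{53442} \approx -1.8712 \cdot 10^{-5}$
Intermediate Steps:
$p = -58317$
$\frac{1}{4875 + p} = \frac{1}{4875 - 58317} = \frac{1}{-53442} = - \frac{1}{53442}$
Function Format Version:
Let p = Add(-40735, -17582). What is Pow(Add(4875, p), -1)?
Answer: Rational(-1, 53442) ≈ -1.8712e-5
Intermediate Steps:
p = -58317
Pow(Add(4875, p), -1) = Pow(Add(4875, -58317), -1) = Pow(-53442, -1) = Rational(-1, 53442)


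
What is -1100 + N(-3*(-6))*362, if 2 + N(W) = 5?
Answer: -14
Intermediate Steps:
N(W) = 3 (N(W) = -2 + 5 = 3)
-1100 + N(-3*(-6))*362 = -1100 + 3*362 = -1100 + 1086 = -14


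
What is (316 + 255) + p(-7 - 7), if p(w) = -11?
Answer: 560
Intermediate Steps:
(316 + 255) + p(-7 - 7) = (316 + 255) - 11 = 571 - 11 = 560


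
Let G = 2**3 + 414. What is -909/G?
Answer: -909/422 ≈ -2.1540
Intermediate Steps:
G = 422 (G = 8 + 414 = 422)
-909/G = -909/422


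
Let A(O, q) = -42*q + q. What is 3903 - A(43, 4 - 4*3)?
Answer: 3575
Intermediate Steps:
A(O, q) = -41*q
3903 - A(43, 4 - 4*3) = 3903 - (-41)*(4 - 4*3) = 3903 - (-41)*(4 - 12) = 3903 - (-41)*(-8) = 3903 - 1*328 = 3903 - 328 = 3575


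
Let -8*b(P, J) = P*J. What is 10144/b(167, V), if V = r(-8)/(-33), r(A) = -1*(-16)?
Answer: 167376/167 ≈ 1002.3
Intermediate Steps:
r(A) = 16
V = -16/33 (V = 16/(-33) = 16*(-1/33) = -16/33 ≈ -0.48485)
b(P, J) = -J*P/8 (b(P, J) = -P*J/8 = -J*P/8)
10144/b(167, V) = 10144/((-⅛*(-16/33)*167)) = 10144/(334/33) = 10144*(33/334) = 167376/167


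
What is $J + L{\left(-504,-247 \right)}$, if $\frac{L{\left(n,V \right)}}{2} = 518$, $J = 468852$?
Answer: $469888$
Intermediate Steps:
$L{\left(n,V \right)} = 1036$ ($L{\left(n,V \right)} = 2 \cdot 518 = 1036$)
$J + L{\left(-504,-247 \right)} = 468852 + 1036 = 469888$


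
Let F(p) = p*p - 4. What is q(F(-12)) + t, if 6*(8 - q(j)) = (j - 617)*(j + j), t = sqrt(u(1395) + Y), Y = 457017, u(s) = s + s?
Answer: 22268 + sqrt(459807) ≈ 22946.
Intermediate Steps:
u(s) = 2*s
F(p) = -4 + p**2 (F(p) = p**2 - 4 = -4 + p**2)
t = sqrt(459807) (t = sqrt(2*1395 + 457017) = sqrt(2790 + 457017) = sqrt(459807) ≈ 678.09)
q(j) = 8 - j*(-617 + j)/3 (q(j) = 8 - (j - 617)*(j + j)/6 = 8 - (-617 + j)*2*j/6 = 8 - j*(-617 + j)/3)
q(F(-12)) + t = (8 - (-4 + (-12)**2)**2/3 + 617*(-4 + (-12)**2)/3) + sqrt(459807) = (8 - (-4 + 144)**2/3 + 617*(-4 + 144)/3) + sqrt(459807) = (8 - 1/3*140**2 + (617/3)*140) + sqrt(459807) = (8 - 1/3*19600 + 86380/3) + sqrt(459807) = (8 - 19600/3 + 86380/3) + sqrt(459807) = 22268 + sqrt(459807)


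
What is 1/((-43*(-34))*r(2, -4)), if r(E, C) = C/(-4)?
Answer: 1/1462 ≈ 0.00068399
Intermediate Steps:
r(E, C) = -C/4 (r(E, C) = C*(-¼) = -C/4)
1/((-43*(-34))*r(2, -4)) = 1/((-43*(-34))*(-¼*(-4))) = 1/(1462*1) = 1/1462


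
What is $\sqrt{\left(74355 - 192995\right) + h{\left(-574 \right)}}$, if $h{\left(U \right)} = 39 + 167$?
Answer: $i \sqrt{118434} \approx 344.14 i$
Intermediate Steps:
$h{\left(U \right)} = 206$
$\sqrt{\left(74355 - 192995\right) + h{\left(-574 \right)}} = \sqrt{\left(74355 - 192995\right) + 206} = \sqrt{-118640 + 206} = \sqrt{-118434} = i \sqrt{118434}$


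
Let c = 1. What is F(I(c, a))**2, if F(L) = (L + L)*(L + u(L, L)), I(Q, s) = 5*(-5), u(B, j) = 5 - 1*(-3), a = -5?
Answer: 722500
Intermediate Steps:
u(B, j) = 8 (u(B, j) = 5 + 3 = 8)
I(Q, s) = -25
F(L) = 2*L*(8 + L) (F(L) = (L + L)*(L + 8) = (2*L)*(8 + L) = 2*L*(8 + L))
F(I(c, a))**2 = (2*(-25)*(8 - 25))**2 = (2*(-25)*(-17))**2 = 850**2 = 722500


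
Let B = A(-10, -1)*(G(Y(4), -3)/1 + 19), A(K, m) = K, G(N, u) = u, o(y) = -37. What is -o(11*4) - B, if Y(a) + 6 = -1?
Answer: 197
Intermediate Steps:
Y(a) = -7 (Y(a) = -6 - 1 = -7)
B = -160 (B = -10*(-3/1 + 19) = -10*(-3*1 + 19) = -10*(-3 + 19) = -10*16 = -160)
-o(11*4) - B = -1*(-37) - 1*(-160) = 37 + 160 = 197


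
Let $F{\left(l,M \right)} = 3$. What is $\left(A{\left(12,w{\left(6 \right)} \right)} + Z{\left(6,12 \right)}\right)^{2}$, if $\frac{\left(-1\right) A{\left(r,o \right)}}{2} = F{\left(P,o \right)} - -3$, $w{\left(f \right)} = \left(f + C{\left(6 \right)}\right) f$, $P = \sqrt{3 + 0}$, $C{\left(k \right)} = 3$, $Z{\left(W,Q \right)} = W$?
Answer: $36$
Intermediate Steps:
$P = \sqrt{3} \approx 1.732$
$w{\left(f \right)} = f \left(3 + f\right)$ ($w{\left(f \right)} = \left(f + 3\right) f = \left(3 + f\right) f = f \left(3 + f\right)$)
$A{\left(r,o \right)} = -12$ ($A{\left(r,o \right)} = - 2 \left(3 - -3\right) = - 2 \left(3 + 3\right) = \left(-2\right) 6 = -12$)
$\left(A{\left(12,w{\left(6 \right)} \right)} + Z{\left(6,12 \right)}\right)^{2} = \left(-12 + 6\right)^{2} = \left(-6\right)^{2} = 36$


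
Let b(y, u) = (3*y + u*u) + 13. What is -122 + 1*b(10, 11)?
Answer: 42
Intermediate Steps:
b(y, u) = 13 + u² + 3*y (b(y, u) = (3*y + u²) + 13 = (u² + 3*y) + 13 = 13 + u² + 3*y)
-122 + 1*b(10, 11) = -122 + 1*(13 + 11² + 3*10) = -122 + 1*(13 + 121 + 30) = -122 + 1*164 = -122 + 164 = 42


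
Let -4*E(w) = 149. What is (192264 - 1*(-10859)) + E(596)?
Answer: 812343/4 ≈ 2.0309e+5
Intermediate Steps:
E(w) = -149/4 (E(w) = -1/4*149 = -149/4)
(192264 - 1*(-10859)) + E(596) = (192264 - 1*(-10859)) - 149/4 = (192264 + 10859) - 149/4 = 203123 - 149/4 = 812343/4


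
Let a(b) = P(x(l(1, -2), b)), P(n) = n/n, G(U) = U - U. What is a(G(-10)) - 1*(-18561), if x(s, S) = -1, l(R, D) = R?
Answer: 18562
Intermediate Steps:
G(U) = 0
P(n) = 1
a(b) = 1
a(G(-10)) - 1*(-18561) = 1 - 1*(-18561) = 1 + 18561 = 18562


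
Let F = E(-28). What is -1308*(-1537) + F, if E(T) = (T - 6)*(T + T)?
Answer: 2012300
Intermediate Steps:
E(T) = 2*T*(-6 + T) (E(T) = (-6 + T)*(2*T) = 2*T*(-6 + T))
F = 1904 (F = 2*(-28)*(-6 - 28) = 2*(-28)*(-34) = 1904)
-1308*(-1537) + F = -1308*(-1537) + 1904 = 2010396 + 1904 = 2012300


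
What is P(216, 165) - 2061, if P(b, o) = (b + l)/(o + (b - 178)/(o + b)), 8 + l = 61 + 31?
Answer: -129528783/62903 ≈ -2059.2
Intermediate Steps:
l = 84 (l = -8 + (61 + 31) = -8 + 92 = 84)
P(b, o) = (84 + b)/(o + (-178 + b)/(b + o)) (P(b, o) = (b + 84)/(o + (b - 178)/(o + b)) = (84 + b)/(o + (-178 + b)/(b + o)))
P(216, 165) - 2061 = (216² + 84*216 + 84*165 + 216*165)/(-178 + 216 + 165² + 216*165) - 2061 = (46656 + 18144 + 13860 + 35640)/(-178 + 216 + 27225 + 35640) - 2061 = 114300/62903 - 2061 = -129528783/62903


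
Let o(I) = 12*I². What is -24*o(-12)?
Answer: -41472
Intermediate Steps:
-24*o(-12) = -288*(-12)² = -288*144 = -24*1728 = -41472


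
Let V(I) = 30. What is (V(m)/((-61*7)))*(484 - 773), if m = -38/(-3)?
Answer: 8670/427 ≈ 20.304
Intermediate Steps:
m = 38/3 (m = -38*(-⅓) = 38/3 ≈ 12.667)
(V(m)/((-61*7)))*(484 - 773) = (30/((-61*7)))*(484 - 773) = (30/(-427))*(-289) = (30*(-1/427))*(-289) = -30/427*(-289) = 8670/427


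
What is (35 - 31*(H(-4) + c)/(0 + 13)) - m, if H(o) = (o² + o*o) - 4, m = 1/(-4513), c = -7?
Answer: -884535/58669 ≈ -15.077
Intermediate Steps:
m = -1/4513 ≈ -0.00022158
H(o) = -4 + 2*o² (H(o) = (o² + o²) - 4 = 2*o² - 4 = -4 + 2*o²)
(35 - 31*(H(-4) + c)/(0 + 13)) - m = (35 - 31*((-4 + 2*(-4)²) - 7)/(0 + 13)) - 1*(-1/4513) = (35 - 31*((-4 + 2*16) - 7)/13) + 1/4513 = (35 - 31*((-4 + 32) - 7)/13) + 1/4513 = (35 - 31*(28 - 7)/13) + 1/4513 = (35 - 651/13) + 1/4513 = -196/13 + 1/4513 = -884535/58669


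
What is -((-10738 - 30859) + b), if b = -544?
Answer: 42141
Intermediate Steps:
-((-10738 - 30859) + b) = -((-10738 - 30859) - 544) = -(-41597 - 544) = -1*(-42141) = 42141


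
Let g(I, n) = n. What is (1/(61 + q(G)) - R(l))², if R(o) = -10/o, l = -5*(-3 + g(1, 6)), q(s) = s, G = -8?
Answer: 10609/25281 ≈ 0.41964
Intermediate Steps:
l = -15 (l = -5*(-3 + 6) = -5*3 = -15)
(1/(61 + q(G)) - R(l))² = (1/(61 - 8) - (-10)/(-15))² = (1/53 - (-10)*(-1)/15)² = (1/53 - 1*⅔)² = (1/53 - ⅔)² = (-103/159)² = 10609/25281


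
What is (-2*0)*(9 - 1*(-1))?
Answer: 0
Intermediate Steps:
(-2*0)*(9 - 1*(-1)) = 0*(9 + 1) = 0*10 = 0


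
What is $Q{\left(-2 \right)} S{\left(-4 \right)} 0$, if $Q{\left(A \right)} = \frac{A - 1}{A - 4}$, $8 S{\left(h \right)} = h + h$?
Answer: $0$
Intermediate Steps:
$S{\left(h \right)} = \frac{h}{4}$ ($S{\left(h \right)} = \frac{h + h}{8} = \frac{2 h}{8} = \frac{h}{4}$)
$Q{\left(A \right)} = \frac{-1 + A}{-4 + A}$
$Q{\left(-2 \right)} S{\left(-4 \right)} 0 = \frac{-1 - 2}{-4 - 2} \cdot \frac{1}{4} \left(-4\right) 0 = \frac{1}{-6} \left(-3\right) \left(-1\right) 0 = \left(- \frac{1}{6}\right) \left(-3\right) \left(-1\right) 0 = \frac{1}{2} \left(-1\right) 0 = \left(- \frac{1}{2}\right) 0 = 0$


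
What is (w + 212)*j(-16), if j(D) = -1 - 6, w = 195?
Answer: -2849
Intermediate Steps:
j(D) = -7
(w + 212)*j(-16) = (195 + 212)*(-7) = 407*(-7) = -2849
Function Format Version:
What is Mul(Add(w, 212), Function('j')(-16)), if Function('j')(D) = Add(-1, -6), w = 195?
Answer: -2849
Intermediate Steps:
Function('j')(D) = -7
Mul(Add(w, 212), Function('j')(-16)) = Mul(Add(195, 212), -7) = Mul(407, -7) = -2849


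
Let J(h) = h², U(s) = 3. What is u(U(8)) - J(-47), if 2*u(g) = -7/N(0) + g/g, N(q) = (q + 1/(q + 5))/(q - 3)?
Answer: -2156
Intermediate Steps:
N(q) = (q + 1/(5 + q))/(-3 + q)
u(g) = 53 (u(g) = (-7*(-15 + 0² + 2*0)/(1 + 0² + 5*0) + g/g)/2 = (-7*(-15 + 0 + 0)/(1 + 0 + 0) + 1)/2 = (-7/(1/(-15)) + 1)/2 = (-7/((-1/15*1)) + 1)/2 = (-7/(-1/15) + 1)/2 = (-7*(-15) + 1)/2 = (105 + 1)/2 = (½)*106 = 53)
u(U(8)) - J(-47) = 53 - 1*(-47)² = 53 - 1*2209 = 53 - 2209 = -2156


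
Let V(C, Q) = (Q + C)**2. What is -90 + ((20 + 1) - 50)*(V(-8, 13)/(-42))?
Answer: -3055/42 ≈ -72.738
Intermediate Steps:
V(C, Q) = (C + Q)**2
-90 + ((20 + 1) - 50)*(V(-8, 13)/(-42)) = -90 + ((20 + 1) - 50)*((-8 + 13)**2/(-42)) = -90 + (21 - 50)*(5**2*(-1/42)) = -90 - 725*(-1)/42 = -90 - 29*(-25/42) = -90 + 725/42 = -3055/42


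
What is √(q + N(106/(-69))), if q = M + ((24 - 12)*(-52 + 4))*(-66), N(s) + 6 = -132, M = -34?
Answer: 2*√9461 ≈ 194.54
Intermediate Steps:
N(s) = -138 (N(s) = -6 - 132 = -138)
q = 37982 (q = -34 + ((24 - 12)*(-52 + 4))*(-66) = -34 + (12*(-48))*(-66) = -34 - 576*(-66) = -34 + 38016 = 37982)
√(q + N(106/(-69))) = √(37982 - 138) = √37844 = 2*√9461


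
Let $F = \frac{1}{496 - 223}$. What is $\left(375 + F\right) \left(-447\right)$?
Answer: $- \frac{15254024}{91} \approx -1.6763 \cdot 10^{5}$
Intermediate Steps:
$F = \frac{1}{273} \approx 0.003663$
$\left(375 + F\right) \left(-447\right) = \left(375 + \frac{1}{273}\right) \left(-447\right) = \frac{102376}{273} \left(-447\right) = - \frac{15254024}{91}$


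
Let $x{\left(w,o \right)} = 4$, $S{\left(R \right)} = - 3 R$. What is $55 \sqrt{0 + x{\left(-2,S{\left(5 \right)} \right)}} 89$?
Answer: $9790$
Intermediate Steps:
$55 \sqrt{0 + x{\left(-2,S{\left(5 \right)} \right)}} 89 = 55 \sqrt{0 + 4} \cdot 89 = 55 \sqrt{4} \cdot 89 = 55 \cdot 2 \cdot 89 = 110 \cdot 89 = 9790$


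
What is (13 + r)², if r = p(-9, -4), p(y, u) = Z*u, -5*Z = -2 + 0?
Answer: 3249/25 ≈ 129.96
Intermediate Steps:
Z = ⅖ (Z = -(-2 + 0)/5 = -⅕*(-2) = ⅖ ≈ 0.40000)
p(y, u) = 2*u/5
r = -8/5 (r = (⅖)*(-4) = -8/5 ≈ -1.6000)
(13 + r)² = (13 - 8/5)² = (57/5)² = 3249/25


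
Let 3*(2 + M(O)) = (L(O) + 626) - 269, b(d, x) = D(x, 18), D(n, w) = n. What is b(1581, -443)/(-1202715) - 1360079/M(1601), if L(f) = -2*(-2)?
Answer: -981472417238/85392765 ≈ -11494.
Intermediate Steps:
b(d, x) = x
L(f) = 4
M(O) = 355/3 (M(O) = -2 + ((4 + 626) - 269)/3 = -2 + (630 - 269)/3 = -2 + (1/3)*361 = -2 + 361/3 = 355/3)
b(1581, -443)/(-1202715) - 1360079/M(1601) = -443/(-1202715) - 1360079/355/3 = -443*(-1/1202715) - 1360079*3/355 = 443/1202715 - 4080237/355 = -981472417238/85392765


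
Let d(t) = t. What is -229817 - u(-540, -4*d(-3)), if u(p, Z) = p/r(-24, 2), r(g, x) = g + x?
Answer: -2528257/11 ≈ -2.2984e+5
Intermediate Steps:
u(p, Z) = -p/22 (u(p, Z) = p/(-24 + 2) = p/(-22) = p*(-1/22) = -p/22)
-229817 - u(-540, -4*d(-3)) = -229817 - (-1)*(-540)/22 = -229817 - 1*270/11 = -229817 - 270/11 = -2528257/11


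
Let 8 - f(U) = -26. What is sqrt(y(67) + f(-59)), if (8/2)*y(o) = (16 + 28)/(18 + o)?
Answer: sqrt(246585)/85 ≈ 5.8420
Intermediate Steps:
y(o) = 11/(18 + o) (y(o) = ((16 + 28)/(18 + o))/4 = (44/(18 + o))/4 = 11/(18 + o))
f(U) = 34 (f(U) = 8 - 1*(-26) = 8 + 26 = 34)
sqrt(y(67) + f(-59)) = sqrt(11/(18 + 67) + 34) = sqrt(11/85 + 34) = sqrt(2901/85) = sqrt(246585)/85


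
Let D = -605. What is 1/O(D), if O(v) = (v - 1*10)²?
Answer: 1/378225 ≈ 2.6439e-6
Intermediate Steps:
O(v) = (-10 + v)² (O(v) = (v - 10)² = (-10 + v)²)
1/O(D) = 1/((-10 - 605)²) = 1/((-615)²) = 1/378225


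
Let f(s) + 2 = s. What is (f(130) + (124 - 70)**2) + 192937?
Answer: 195981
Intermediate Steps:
f(s) = -2 + s
(f(130) + (124 - 70)**2) + 192937 = ((-2 + 130) + (124 - 70)**2) + 192937 = (128 + 54**2) + 192937 = (128 + 2916) + 192937 = 3044 + 192937 = 195981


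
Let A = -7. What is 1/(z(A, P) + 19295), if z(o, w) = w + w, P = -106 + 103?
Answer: 1/19289 ≈ 5.1843e-5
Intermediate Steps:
P = -3
z(o, w) = 2*w
1/(z(A, P) + 19295) = 1/(2*(-3) + 19295) = 1/(-6 + 19295) = 1/19289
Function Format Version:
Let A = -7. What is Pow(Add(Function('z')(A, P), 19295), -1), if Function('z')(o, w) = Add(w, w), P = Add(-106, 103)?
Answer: Rational(1, 19289) ≈ 5.1843e-5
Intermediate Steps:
P = -3
Function('z')(o, w) = Mul(2, w)
Pow(Add(Function('z')(A, P), 19295), -1) = Pow(Add(Mul(2, -3), 19295), -1) = Pow(Add(-6, 19295), -1) = Pow(19289, -1) = Rational(1, 19289)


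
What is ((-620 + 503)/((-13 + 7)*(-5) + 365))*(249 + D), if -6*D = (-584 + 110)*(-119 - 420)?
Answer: 4952844/395 ≈ 12539.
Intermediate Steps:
D = -42581 (D = -(-584 + 110)*(-119 - 420)/6 = -(-79)*(-539) = -⅙*255486 = -42581)
((-620 + 503)/((-13 + 7)*(-5) + 365))*(249 + D) = ((-620 + 503)/((-13 + 7)*(-5) + 365))*(249 - 42581) = -117/(-6*(-5) + 365)*(-42332) = -117/(30 + 365)*(-42332) = -117/395*(-42332) = 4952844/395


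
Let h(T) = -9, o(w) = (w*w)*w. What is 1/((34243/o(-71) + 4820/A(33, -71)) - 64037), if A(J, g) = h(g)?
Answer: -3221199/208001359570 ≈ -1.5486e-5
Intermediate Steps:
o(w) = w³ (o(w) = w²*w = w³)
A(J, g) = -9
1/((34243/o(-71) + 4820/A(33, -71)) - 64037) = 1/((34243/((-71)³) + 4820/(-9)) - 64037) = 1/((34243/(-357911) + 4820*(-⅑)) - 64037) = 1/((34243*(-1/357911) - 4820/9) - 64037) = 1/((-34243/357911 - 4820/9) - 64037) = 1/(-1725439207/3221199 - 64037) = 1/(-208001359570/3221199) = -3221199/208001359570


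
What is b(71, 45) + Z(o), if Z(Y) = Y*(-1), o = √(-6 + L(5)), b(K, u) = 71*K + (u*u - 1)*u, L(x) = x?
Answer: 96121 - I ≈ 96121.0 - 1.0*I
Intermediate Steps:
b(K, u) = 71*K + u*(-1 + u²) (b(K, u) = 71*K + (u² - 1)*u = 71*K + (-1 + u²)*u = 71*K + u*(-1 + u²))
o = I (o = √(-6 + 5) = √(-1) = I ≈ 1.0*I)
Z(Y) = -Y
b(71, 45) + Z(o) = (45³ - 1*45 + 71*71) - I = (91125 - 45 + 5041) - I = 96121 - I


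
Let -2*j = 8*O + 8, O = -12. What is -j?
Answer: -44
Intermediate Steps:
j = 44 (j = -(8*(-12) + 8)/2 = -(-96 + 8)/2 = -½*(-88) = 44)
-j = -1*44 = -44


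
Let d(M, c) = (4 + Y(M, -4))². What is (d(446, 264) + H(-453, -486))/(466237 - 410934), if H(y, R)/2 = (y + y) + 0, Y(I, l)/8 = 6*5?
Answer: 57724/55303 ≈ 1.0438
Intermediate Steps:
Y(I, l) = 240 (Y(I, l) = 8*(6*5) = 8*30 = 240)
d(M, c) = 59536 (d(M, c) = (4 + 240)² = 244² = 59536)
H(y, R) = 4*y (H(y, R) = 2*((y + y) + 0) = 2*(2*y + 0) = 2*(2*y) = 4*y)
(d(446, 264) + H(-453, -486))/(466237 - 410934) = (59536 + 4*(-453))/(466237 - 410934) = (59536 - 1812)/55303 = 57724*(1/55303) = 57724/55303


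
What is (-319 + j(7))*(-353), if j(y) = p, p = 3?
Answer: 111548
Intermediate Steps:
j(y) = 3
(-319 + j(7))*(-353) = (-319 + 3)*(-353) = -316*(-353) = 111548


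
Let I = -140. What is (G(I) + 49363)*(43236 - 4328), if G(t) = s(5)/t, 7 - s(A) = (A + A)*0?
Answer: 9603068293/5 ≈ 1.9206e+9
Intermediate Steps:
s(A) = 7 (s(A) = 7 - (A + A)*0 = 7 - 2*A*0 = 7 - 1*0 = 7 + 0 = 7)
G(t) = 7/t
(G(I) + 49363)*(43236 - 4328) = (7/(-140) + 49363)*(43236 - 4328) = (7*(-1/140) + 49363)*38908 = (-1/20 + 49363)*38908 = (987259/20)*38908 = 9603068293/5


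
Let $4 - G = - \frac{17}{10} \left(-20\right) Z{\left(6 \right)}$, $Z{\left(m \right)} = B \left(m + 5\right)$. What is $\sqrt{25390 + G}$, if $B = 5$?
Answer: $2 \sqrt{5881} \approx 153.38$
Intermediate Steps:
$Z{\left(m \right)} = 25 + 5 m$ ($Z{\left(m \right)} = 5 \left(m + 5\right) = 5 \left(5 + m\right) = 25 + 5 m$)
$G = -1866$ ($G = 4 - - \frac{17}{10} \left(-20\right) \left(25 + 5 \cdot 6\right) = 4 - \left(-17\right) \frac{1}{10} \left(-20\right) \left(25 + 30\right) = 4 - \left(- \frac{17}{10}\right) \left(-20\right) 55 = 4 - 34 \cdot 55 = 4 - 1870 = -1866$)
$\sqrt{25390 + G} = \sqrt{25390 - 1866} = \sqrt{23524} = 2 \sqrt{5881}$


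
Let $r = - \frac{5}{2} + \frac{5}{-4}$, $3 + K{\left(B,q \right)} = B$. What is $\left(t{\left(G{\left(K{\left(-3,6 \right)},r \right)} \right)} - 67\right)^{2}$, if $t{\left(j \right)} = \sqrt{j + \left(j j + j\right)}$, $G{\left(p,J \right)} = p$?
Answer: $4513 - 268 \sqrt{6} \approx 3856.5$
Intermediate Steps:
$K{\left(B,q \right)} = -3 + B$
$r = - \frac{15}{4}$ ($r = \left(-5\right) \frac{1}{2} + 5 \left(- \frac{1}{4}\right) = - \frac{5}{2} - \frac{5}{4} = - \frac{15}{4} \approx -3.75$)
$t{\left(j \right)} = \sqrt{j^{2} + 2 j}$ ($t{\left(j \right)} = \sqrt{j + \left(j^{2} + j\right)} = \sqrt{j + \left(j + j^{2}\right)} = \sqrt{j^{2} + 2 j}$)
$\left(t{\left(G{\left(K{\left(-3,6 \right)},r \right)} \right)} - 67\right)^{2} = \left(\sqrt{\left(-3 - 3\right) \left(2 - 6\right)} - 67\right)^{2} = \left(\sqrt{- 6 \left(2 - 6\right)} - 67\right)^{2} = \left(\sqrt{\left(-6\right) \left(-4\right)} - 67\right)^{2} = \left(\sqrt{24} - 67\right)^{2} = \left(2 \sqrt{6} - 67\right)^{2} = \left(-67 + 2 \sqrt{6}\right)^{2}$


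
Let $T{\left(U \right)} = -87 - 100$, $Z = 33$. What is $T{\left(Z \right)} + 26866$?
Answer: $26679$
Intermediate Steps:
$T{\left(U \right)} = -187$ ($T{\left(U \right)} = -87 - 100 = -187$)
$T{\left(Z \right)} + 26866 = -187 + 26866 = 26679$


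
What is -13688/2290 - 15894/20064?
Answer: -25919441/3828880 ≈ -6.7695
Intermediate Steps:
-13688/2290 - 15894/20064 = -13688*1/2290 - 15894*1/20064 = -6844/1145 - 2649/3344 = -25919441/3828880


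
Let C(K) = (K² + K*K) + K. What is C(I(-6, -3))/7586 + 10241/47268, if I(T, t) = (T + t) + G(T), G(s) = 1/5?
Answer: 1057414193/4482188100 ≈ 0.23591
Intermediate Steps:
G(s) = ⅕
I(T, t) = ⅕ + T + t (I(T, t) = (T + t) + ⅕ = ⅕ + T + t)
C(K) = K + 2*K² (C(K) = (K² + K²) + K = 2*K² + K = K + 2*K²)
C(I(-6, -3))/7586 + 10241/47268 = ((⅕ - 6 - 3)*(1 + 2*(⅕ - 6 - 3)))/7586 + 10241/47268 = -44*(1 + 2*(-44/5))/5*(1/7586) + 10241*(1/47268) = -44*(1 - 88/5)/5*(1/7586) + 10241/47268 = -44/5*(-83/5)*(1/7586) + 10241/47268 = (3652/25)*(1/7586) + 10241/47268 = 1826/94825 + 10241/47268 = 1057414193/4482188100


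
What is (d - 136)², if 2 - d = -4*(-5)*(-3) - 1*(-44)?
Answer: 13924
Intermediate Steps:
d = 18 (d = 2 - (-4*(-5)*(-3) - 1*(-44)) = 2 - (20*(-3) + 44) = 2 - (-60 + 44) = 2 - 1*(-16) = 2 + 16 = 18)
(d - 136)² = (18 - 136)² = (-118)² = 13924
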